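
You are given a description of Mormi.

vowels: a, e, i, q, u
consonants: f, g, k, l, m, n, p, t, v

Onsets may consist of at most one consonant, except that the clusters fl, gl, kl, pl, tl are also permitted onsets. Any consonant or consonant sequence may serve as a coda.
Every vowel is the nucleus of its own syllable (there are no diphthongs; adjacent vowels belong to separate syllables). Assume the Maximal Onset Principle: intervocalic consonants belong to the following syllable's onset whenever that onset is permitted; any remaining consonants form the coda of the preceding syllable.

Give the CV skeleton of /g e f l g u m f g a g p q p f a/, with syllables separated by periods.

Nuclei (vowels): e, u, a, q, a → 5 syllables.
σ1/σ2 boundary: /flg/ splits as /fl/ + /g/ (/g/ is the longest suffix that is a licit onset).
σ2/σ3 boundary: cluster /mfg/ — the longest permitted-onset suffix is /g/; onset = /g/, preceding coda = /mf/.
σ3/σ4 boundary: /gp/ splits as /g/ + /p/ (/p/ is the longest suffix that is a licit onset).
σ4/σ5 boundary: cluster /pf/ — the longest permitted-onset suffix is /f/; onset = /f/, preceding coda = /p/.
Putting it together: gefl.gumf.gag.pqp.fa.
Mapping each syllable to C/V: /gefl/ → CVCC, /gumf/ → CVCC, /gag/ → CVC, /pqp/ → CVC, /fa/ → CV.

CVCC.CVCC.CVC.CVC.CV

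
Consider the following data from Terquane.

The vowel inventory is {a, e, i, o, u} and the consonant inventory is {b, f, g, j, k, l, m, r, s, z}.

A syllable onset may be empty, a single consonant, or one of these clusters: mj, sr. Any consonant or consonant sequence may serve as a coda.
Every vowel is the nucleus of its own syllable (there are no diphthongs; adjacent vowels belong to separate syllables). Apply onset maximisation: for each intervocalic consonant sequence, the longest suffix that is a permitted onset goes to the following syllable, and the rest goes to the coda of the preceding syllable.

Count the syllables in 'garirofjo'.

Vowels present: a, i, o, o; each is a nucleus, giving 4 syllables.

4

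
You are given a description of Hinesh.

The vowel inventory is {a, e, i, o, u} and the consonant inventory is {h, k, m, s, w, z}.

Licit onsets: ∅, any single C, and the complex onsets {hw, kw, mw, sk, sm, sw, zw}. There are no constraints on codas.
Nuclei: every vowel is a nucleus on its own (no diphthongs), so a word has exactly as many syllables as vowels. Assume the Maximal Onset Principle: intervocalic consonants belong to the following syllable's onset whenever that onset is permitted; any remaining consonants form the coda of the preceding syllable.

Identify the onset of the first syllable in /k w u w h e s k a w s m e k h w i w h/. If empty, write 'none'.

Nuclei (vowels): u, e, a, e, i → 5 syllables.
Between /u/ (V1) and /e/ (V2): /wh/; trying suffixes from longest down, /h/ is the first permitted one, so coda /w/ | onset /h/.
Between /e/ (V2) and /a/ (V3): /sk/ — entire cluster is a permitted onset → onset /sk/, coda ∅.
Between /a/ (V3) and /e/ (V4): cluster /wsm/ — the longest permitted-onset suffix is /sm/; onset = /sm/, preceding coda = /w/.
Between /e/ (V4) and /i/ (V5): /khw/ splits as /k/ + /hw/ (/hw/ is the longest suffix that is a licit onset).
So the parse is kwuw.he.skaw.smek.hwiwh.
Syllable 1 is /kwuw/: onset /kw/, nucleus /u/, coda /w/.

kw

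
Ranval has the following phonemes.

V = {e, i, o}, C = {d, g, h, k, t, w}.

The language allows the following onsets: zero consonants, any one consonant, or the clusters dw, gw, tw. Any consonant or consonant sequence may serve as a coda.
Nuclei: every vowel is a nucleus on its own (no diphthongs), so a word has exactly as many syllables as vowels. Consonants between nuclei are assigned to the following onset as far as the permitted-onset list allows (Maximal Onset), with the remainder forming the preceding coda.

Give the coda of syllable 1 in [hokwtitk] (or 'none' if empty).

Vowels present: o, i; each is a nucleus, giving 2 syllables.
V1 /o/ – V2 /i/: /kwt/ — longest licit onset from the right is /t/, leaving /kw/ as coda.
So the parse is hokw.titk.
Syllable 1 is /hokw/: onset /h/, nucleus /o/, coda /kw/.

kw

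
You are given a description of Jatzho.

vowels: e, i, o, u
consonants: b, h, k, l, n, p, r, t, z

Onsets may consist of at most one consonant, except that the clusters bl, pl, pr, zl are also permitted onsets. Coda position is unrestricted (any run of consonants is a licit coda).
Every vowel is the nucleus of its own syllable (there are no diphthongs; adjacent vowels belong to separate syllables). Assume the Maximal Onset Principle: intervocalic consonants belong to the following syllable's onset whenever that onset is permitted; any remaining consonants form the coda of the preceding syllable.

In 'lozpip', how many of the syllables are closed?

Nuclei (vowels): o, i → 2 syllables.
Between /o/ (V1) and /i/ (V2): /zp/; trying suffixes from longest down, /p/ is the first permitted one, so coda /z/ | onset /p/.
Syllabification: loz.pip.
Classifying each syllable: /loz/ (closed), /pip/ (closed).
Closed syllables: 2.

2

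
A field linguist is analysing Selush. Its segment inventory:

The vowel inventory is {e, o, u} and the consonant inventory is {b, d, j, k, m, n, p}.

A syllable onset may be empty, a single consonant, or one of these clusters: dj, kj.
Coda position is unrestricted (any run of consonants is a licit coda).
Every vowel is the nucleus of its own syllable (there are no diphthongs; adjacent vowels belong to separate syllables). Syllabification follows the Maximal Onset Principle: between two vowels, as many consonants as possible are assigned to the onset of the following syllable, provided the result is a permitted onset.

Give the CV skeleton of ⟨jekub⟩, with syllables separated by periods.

CV.CVC

The vowels are e, u — 2 nuclei, so 2 syllables.
Between /e/ (V1) and /u/ (V2): just /k/ — single C goes to the following onset.
So the parse is je.kub.
Mapping each syllable to C/V: /je/ → CV, /kub/ → CVC.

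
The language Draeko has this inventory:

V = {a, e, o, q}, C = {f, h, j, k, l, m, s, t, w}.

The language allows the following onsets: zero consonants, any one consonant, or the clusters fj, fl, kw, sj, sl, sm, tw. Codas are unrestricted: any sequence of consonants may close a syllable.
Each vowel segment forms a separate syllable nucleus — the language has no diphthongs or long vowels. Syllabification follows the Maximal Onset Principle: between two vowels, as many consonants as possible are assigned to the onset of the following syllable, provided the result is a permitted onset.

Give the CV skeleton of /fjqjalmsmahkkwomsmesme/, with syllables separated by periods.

Vowels present: q, a, a, o, e, e; each is a nucleus, giving 6 syllables.
σ1/σ2 boundary: /j/ is a single consonant, so it becomes the next onset.
σ2/σ3 boundary: /lmsm/ splits as /lm/ + /sm/ (/sm/ is the longest suffix that is a licit onset).
σ3/σ4 boundary: /hkkw/ — longest licit onset from the right is /kw/, leaving /hk/ as coda.
σ4/σ5 boundary: /msm/ splits as /m/ + /sm/ (/sm/ is the longest suffix that is a licit onset).
σ5/σ6 boundary: /sm/ is a licit onset in full, so it all attaches to the next syllable.
So the parse is fjq.jalm.smahk.kwom.sme.sme.
Mapping each syllable to C/V: /fjq/ → CCV, /jalm/ → CVCC, /smahk/ → CCVCC, /kwom/ → CCVC, /sme/ → CCV, /sme/ → CCV.

CCV.CVCC.CCVCC.CCVC.CCV.CCV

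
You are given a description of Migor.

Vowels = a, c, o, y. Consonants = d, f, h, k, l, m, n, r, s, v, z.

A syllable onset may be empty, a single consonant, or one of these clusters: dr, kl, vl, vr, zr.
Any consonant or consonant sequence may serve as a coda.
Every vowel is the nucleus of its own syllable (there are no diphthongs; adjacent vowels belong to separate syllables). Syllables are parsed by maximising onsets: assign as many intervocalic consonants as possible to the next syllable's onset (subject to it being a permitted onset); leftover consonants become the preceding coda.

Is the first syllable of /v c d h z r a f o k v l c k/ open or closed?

closed

The vowels are c, a, o, c — 4 nuclei, so 4 syllables.
V1 /c/ – V2 /a/: /dhzr/ — longest licit onset from the right is /zr/, leaving /dh/ as coda.
V2 /a/ – V3 /o/: /f/ is a single consonant, so it becomes the next onset.
V3 /o/ – V4 /c/: /kvl/ splits as /k/ + /vl/ (/vl/ is the longest suffix that is a licit onset).
Result: vcdh.zra.fok.vlck.
Syllable 1 is /vcdh/ with coda /dh/, so it is closed.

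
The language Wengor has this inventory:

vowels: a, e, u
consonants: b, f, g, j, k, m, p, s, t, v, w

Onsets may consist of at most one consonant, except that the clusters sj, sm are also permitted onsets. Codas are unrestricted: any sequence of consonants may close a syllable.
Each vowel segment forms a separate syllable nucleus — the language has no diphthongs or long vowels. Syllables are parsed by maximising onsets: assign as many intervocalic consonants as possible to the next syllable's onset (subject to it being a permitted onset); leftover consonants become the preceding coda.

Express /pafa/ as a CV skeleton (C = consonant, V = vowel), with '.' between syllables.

CV.CV

The vowels are a, a — 2 nuclei, so 2 syllables.
/a…a/ gap (V1→V2): /f/ → onset of the next syllable (single consonants are always licit onsets).
So the parse is pa.fa.
Mapping each syllable to C/V: /pa/ → CV, /fa/ → CV.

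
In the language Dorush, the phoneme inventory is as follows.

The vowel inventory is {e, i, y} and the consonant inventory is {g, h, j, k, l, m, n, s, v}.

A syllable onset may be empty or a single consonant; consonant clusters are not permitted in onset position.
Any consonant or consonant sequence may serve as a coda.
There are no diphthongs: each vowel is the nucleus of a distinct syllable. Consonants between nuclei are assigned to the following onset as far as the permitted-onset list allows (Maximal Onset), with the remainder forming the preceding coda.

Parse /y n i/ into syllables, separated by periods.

Vowels present: y, i; each is a nucleus, giving 2 syllables.
V1 /y/ – V2 /i/: /n/ → onset of the next syllable (single consonants are always licit onsets).

y.ni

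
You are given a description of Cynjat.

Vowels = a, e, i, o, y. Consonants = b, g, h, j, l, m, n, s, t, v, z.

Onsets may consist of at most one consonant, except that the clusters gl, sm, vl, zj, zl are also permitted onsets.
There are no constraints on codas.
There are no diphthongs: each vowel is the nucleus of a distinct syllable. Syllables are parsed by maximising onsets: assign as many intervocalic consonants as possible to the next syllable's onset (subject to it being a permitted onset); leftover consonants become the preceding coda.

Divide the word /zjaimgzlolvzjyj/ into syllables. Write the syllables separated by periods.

Nuclei (vowels): a, i, o, y → 4 syllables.
V1 /a/ – V2 /i/: no consonants, so the boundary falls immediately after /a/.
V2 /i/ – V3 /o/: /mgzl/ — longest licit onset from the right is /zl/, leaving /mg/ as coda.
V3 /o/ – V4 /y/: /lvzj/ — longest licit onset from the right is /zj/, leaving /lv/ as coda.

zja.img.zlolv.zjyj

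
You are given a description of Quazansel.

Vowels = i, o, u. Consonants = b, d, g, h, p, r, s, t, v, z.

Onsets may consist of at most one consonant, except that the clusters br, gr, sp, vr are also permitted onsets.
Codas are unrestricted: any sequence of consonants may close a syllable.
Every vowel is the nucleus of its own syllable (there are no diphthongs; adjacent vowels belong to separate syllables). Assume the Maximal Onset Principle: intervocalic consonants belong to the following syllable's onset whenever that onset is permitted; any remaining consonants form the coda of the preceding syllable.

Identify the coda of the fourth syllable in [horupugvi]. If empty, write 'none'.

Nuclei (vowels): o, u, u, i → 4 syllables.
/o…u/ gap (V1→V2): /r/ → onset of the next syllable (single consonants are always licit onsets).
/u…u/ gap (V2→V3): just /p/ — single C goes to the following onset.
/u…i/ gap (V3→V4): /gv/ splits as /g/ + /v/ (/v/ is the longest suffix that is a licit onset).
Syllabification: ho.ru.pug.vi.
Syllable 4 is /vi/: onset /v/, nucleus /i/, coda ∅.

none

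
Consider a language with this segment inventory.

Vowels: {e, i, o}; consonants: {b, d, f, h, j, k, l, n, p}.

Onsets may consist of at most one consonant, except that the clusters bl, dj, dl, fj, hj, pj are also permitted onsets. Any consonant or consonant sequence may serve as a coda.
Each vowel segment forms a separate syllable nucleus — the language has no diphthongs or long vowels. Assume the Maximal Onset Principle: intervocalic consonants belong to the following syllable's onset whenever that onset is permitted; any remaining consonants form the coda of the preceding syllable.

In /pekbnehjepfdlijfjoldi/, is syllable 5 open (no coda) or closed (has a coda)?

Vowels present: e, e, e, i, o, i; each is a nucleus, giving 6 syllables.
σ1/σ2 boundary: /kbn/ splits as /kb/ + /n/ (/n/ is the longest suffix that is a licit onset).
σ2/σ3 boundary: /hj/ — entire cluster is a permitted onset → onset /hj/, coda ∅.
σ3/σ4 boundary: /pfdl/ — longest licit onset from the right is /dl/, leaving /pf/ as coda.
σ4/σ5 boundary: cluster /jfj/ — the longest permitted-onset suffix is /fj/; onset = /fj/, preceding coda = /j/.
σ5/σ6 boundary: /ld/ — longest licit onset from the right is /d/, leaving /l/ as coda.
Putting it together: pekb.ne.hjepf.dlij.fjol.di.
Syllable 5 is /fjol/ with coda /l/, so it is closed.

closed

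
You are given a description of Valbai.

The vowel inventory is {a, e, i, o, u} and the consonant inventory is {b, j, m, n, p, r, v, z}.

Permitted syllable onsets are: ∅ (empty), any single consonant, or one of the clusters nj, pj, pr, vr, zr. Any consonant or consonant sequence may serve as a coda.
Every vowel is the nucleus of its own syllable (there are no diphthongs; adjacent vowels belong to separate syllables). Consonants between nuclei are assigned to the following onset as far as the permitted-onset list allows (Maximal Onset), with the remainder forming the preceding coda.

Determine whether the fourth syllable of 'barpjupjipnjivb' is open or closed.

The vowels are a, u, i, i — 4 nuclei, so 4 syllables.
V1 /a/ – V2 /u/: /rpj/ — longest licit onset from the right is /pj/, leaving /r/ as coda.
V2 /u/ – V3 /i/: /pj/ — entire cluster is a permitted onset → onset /pj/, coda ∅.
V3 /i/ – V4 /i/: /pnj/; trying suffixes from longest down, /nj/ is the first permitted one, so coda /p/ | onset /nj/.
So the parse is bar.pju.pjip.njivb.
Syllable 4 is /njivb/ with coda /vb/, so it is closed.

closed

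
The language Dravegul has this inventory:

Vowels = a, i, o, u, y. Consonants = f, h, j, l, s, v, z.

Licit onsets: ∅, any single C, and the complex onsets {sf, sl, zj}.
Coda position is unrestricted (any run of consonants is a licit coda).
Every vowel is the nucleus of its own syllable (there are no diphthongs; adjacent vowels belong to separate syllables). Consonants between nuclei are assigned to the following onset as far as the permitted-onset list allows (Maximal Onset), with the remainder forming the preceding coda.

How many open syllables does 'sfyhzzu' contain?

1

Vowels present: y, u; each is a nucleus, giving 2 syllables.
σ1/σ2 boundary: /hzz/; trying suffixes from longest down, /z/ is the first permitted one, so coda /hz/ | onset /z/.
Putting it together: sfyhz.zu.
Classifying each syllable: /sfyhz/ (closed), /zu/ (open).
Open syllables: 1.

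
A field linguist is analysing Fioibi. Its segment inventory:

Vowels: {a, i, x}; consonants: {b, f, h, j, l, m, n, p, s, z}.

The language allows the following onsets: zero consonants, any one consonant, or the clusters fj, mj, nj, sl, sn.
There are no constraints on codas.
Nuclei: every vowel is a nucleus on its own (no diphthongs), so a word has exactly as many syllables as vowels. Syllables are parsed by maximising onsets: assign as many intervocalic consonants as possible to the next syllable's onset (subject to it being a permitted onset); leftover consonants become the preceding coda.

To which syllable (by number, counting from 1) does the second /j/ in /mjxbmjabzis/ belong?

The vowels are x, a, i — 3 nuclei, so 3 syllables.
/x…a/ gap (V1→V2): /bmj/; trying suffixes from longest down, /mj/ is the first permitted one, so coda /b/ | onset /mj/.
/a…i/ gap (V2→V3): cluster /bz/ — the longest permitted-onset suffix is /z/; onset = /z/, preceding coda = /b/.
Result: mjxb.mjab.zis.
The second /j/ is in the onset of syllable 2 (/mjab/).

2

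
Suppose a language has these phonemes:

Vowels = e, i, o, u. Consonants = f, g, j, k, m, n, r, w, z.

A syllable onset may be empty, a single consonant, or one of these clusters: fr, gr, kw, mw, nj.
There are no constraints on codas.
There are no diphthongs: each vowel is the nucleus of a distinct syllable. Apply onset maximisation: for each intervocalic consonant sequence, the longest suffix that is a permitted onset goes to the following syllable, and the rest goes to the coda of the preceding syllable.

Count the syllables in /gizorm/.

2

Vowels present: i, o; each is a nucleus, giving 2 syllables.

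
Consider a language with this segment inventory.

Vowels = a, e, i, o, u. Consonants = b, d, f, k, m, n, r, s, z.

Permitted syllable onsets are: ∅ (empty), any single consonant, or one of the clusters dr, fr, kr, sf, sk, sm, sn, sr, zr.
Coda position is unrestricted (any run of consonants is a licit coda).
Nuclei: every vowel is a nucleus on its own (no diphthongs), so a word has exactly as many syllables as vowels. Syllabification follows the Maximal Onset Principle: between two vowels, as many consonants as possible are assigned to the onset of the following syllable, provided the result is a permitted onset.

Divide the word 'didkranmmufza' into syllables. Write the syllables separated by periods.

The vowels are i, a, u, a — 4 nuclei, so 4 syllables.
/i…a/ gap (V1→V2): /dkr/; trying suffixes from longest down, /kr/ is the first permitted one, so coda /d/ | onset /kr/.
/a…u/ gap (V2→V3): cluster /nmm/ — the longest permitted-onset suffix is /m/; onset = /m/, preceding coda = /nm/.
/u…a/ gap (V3→V4): /fz/; trying suffixes from longest down, /z/ is the first permitted one, so coda /f/ | onset /z/.

did.kranm.muf.za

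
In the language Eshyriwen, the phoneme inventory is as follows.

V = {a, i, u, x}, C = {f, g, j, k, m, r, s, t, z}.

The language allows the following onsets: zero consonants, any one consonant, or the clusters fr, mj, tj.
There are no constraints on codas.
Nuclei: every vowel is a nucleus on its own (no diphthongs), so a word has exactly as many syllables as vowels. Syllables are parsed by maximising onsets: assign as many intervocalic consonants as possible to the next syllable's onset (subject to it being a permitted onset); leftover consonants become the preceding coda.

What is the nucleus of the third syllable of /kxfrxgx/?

x

The vowels are x, x, x — 3 nuclei, so 3 syllables.
The third nucleus (vowel 3 from the left) is /x/.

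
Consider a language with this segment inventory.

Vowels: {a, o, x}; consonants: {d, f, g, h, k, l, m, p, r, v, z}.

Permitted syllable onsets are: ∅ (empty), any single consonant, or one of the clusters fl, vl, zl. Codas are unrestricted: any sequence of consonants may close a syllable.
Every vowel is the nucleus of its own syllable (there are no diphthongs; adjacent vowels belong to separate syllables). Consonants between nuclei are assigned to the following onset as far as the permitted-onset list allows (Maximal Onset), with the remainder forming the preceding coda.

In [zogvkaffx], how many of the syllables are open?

1

Nuclei (vowels): o, a, x → 3 syllables.
σ1/σ2 boundary: /gvk/ — longest licit onset from the right is /k/, leaving /gv/ as coda.
σ2/σ3 boundary: /ff/; trying suffixes from longest down, /f/ is the first permitted one, so coda /f/ | onset /f/.
Putting it together: zogv.kaf.fx.
Classifying each syllable: /zogv/ (closed), /kaf/ (closed), /fx/ (open).
Open syllables: 1.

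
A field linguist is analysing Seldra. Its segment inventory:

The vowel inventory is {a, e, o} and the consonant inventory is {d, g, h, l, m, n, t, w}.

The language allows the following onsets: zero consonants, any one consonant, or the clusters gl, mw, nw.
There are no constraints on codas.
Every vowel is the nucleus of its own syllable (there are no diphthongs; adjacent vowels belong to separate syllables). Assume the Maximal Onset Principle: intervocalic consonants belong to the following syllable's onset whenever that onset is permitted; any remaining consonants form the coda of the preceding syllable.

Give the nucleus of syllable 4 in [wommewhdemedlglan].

e

Vowels present: o, e, e, e, a; each is a nucleus, giving 5 syllables.
The fourth nucleus (vowel 4 from the left) is /e/.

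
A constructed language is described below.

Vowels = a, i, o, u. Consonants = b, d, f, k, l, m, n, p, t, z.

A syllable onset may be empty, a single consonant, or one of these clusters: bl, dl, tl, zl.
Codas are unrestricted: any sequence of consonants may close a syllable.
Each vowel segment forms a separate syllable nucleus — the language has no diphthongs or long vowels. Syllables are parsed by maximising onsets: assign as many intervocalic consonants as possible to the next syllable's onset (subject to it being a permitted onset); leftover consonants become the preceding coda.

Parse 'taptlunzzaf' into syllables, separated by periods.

tap.tlunz.zaf

Vowels present: a, u, a; each is a nucleus, giving 3 syllables.
V1 /a/ – V2 /u/: /ptl/; trying suffixes from longest down, /tl/ is the first permitted one, so coda /p/ | onset /tl/.
V2 /u/ – V3 /a/: /nzz/ splits as /nz/ + /z/ (/z/ is the longest suffix that is a licit onset).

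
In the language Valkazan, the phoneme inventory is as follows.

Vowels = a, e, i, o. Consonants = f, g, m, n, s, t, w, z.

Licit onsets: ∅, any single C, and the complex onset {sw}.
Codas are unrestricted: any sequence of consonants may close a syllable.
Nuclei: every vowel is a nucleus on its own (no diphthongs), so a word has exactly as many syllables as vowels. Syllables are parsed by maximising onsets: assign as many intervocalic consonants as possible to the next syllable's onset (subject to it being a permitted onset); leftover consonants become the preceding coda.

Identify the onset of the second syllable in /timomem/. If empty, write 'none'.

Vowels present: i, o, e; each is a nucleus, giving 3 syllables.
Between /i/ (V1) and /o/ (V2): just /m/ — single C goes to the following onset.
Between /o/ (V2) and /e/ (V3): just /m/ — single C goes to the following onset.
Syllabification: ti.mo.mem.
Syllable 2 is /mo/: onset /m/, nucleus /o/, coda ∅.

m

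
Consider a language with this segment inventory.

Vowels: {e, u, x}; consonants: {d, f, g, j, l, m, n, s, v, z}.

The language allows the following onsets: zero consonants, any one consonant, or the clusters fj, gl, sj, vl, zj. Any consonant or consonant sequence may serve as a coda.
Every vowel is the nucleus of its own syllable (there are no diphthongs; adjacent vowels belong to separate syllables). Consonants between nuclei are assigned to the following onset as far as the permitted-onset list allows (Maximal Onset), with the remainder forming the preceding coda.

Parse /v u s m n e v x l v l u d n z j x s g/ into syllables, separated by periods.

Nuclei (vowels): u, e, x, u, x → 5 syllables.
V1 /u/ – V2 /e/: /smn/ — longest licit onset from the right is /n/, leaving /sm/ as coda.
V2 /e/ – V3 /x/: just /v/ — single C goes to the following onset.
V3 /x/ – V4 /u/: /lvl/; trying suffixes from longest down, /vl/ is the first permitted one, so coda /l/ | onset /vl/.
V4 /u/ – V5 /x/: /dnzj/ splits as /dn/ + /zj/ (/zj/ is the longest suffix that is a licit onset).

vusm.ne.vxl.vludn.zjxsg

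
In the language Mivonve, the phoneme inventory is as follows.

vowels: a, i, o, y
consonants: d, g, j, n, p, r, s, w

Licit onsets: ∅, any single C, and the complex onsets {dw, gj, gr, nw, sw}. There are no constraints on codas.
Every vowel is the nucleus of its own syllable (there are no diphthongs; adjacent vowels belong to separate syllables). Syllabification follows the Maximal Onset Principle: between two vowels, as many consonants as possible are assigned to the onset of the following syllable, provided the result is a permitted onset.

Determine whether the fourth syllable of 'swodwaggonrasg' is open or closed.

Nuclei (vowels): o, a, o, a → 4 syllables.
V1 /o/ – V2 /a/: /dw/ — entire cluster is a permitted onset → onset /dw/, coda ∅.
V2 /a/ – V3 /o/: /gg/ — longest licit onset from the right is /g/, leaving /g/ as coda.
V3 /o/ – V4 /a/: cluster /nr/ — the longest permitted-onset suffix is /r/; onset = /r/, preceding coda = /n/.
Syllabification: swo.dwag.gon.rasg.
Syllable 4 is /rasg/ with coda /sg/, so it is closed.

closed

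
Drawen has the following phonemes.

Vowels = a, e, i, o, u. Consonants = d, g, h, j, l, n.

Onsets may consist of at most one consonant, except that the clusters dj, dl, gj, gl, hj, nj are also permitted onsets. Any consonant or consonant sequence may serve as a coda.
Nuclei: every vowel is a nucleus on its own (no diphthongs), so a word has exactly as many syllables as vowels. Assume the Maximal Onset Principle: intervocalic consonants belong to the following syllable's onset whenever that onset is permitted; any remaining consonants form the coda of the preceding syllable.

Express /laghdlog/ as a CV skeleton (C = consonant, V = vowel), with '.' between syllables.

CVCC.CCVC

Vowels present: a, o; each is a nucleus, giving 2 syllables.
σ1/σ2 boundary: cluster /ghdl/ — the longest permitted-onset suffix is /dl/; onset = /dl/, preceding coda = /gh/.
Result: lagh.dlog.
Mapping each syllable to C/V: /lagh/ → CVCC, /dlog/ → CCVC.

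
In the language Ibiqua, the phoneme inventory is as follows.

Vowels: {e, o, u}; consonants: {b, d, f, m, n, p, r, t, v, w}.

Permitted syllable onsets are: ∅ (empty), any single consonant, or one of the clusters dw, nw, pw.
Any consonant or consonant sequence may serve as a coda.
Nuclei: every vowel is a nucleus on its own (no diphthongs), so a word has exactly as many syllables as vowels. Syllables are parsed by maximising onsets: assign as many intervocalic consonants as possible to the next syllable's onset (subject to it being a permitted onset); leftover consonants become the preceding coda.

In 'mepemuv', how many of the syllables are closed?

1

The vowels are e, e, u — 3 nuclei, so 3 syllables.
Between /e/ (V1) and /e/ (V2): just /p/ — single C goes to the following onset.
Between /e/ (V2) and /u/ (V3): /m/ is a single consonant, so it becomes the next onset.
Result: me.pe.muv.
Classifying each syllable: /me/ (open), /pe/ (open), /muv/ (closed).
Closed syllables: 1.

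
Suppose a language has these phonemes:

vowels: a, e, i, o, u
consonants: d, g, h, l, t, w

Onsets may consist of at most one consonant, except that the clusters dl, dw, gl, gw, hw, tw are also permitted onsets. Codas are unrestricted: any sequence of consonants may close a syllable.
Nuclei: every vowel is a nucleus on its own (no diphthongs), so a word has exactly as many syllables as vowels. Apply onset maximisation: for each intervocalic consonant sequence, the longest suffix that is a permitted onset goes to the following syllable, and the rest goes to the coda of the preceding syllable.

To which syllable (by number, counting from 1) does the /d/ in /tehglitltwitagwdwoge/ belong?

5

Vowels present: e, i, i, a, o, e; each is a nucleus, giving 6 syllables.
/e…i/ gap (V1→V2): /hgl/ — longest licit onset from the right is /gl/, leaving /h/ as coda.
/i…i/ gap (V2→V3): /tltw/ — longest licit onset from the right is /tw/, leaving /tl/ as coda.
/i…a/ gap (V3→V4): /t/ → onset of the next syllable (single consonants are always licit onsets).
/a…o/ gap (V4→V5): /gwdw/ splits as /gw/ + /dw/ (/dw/ is the longest suffix that is a licit onset).
/o…e/ gap (V5→V6): just /g/ — single C goes to the following onset.
Syllabification: teh.glitl.twi.tagw.dwo.ge.
The /d/ is in the onset of syllable 5 (/dwo/).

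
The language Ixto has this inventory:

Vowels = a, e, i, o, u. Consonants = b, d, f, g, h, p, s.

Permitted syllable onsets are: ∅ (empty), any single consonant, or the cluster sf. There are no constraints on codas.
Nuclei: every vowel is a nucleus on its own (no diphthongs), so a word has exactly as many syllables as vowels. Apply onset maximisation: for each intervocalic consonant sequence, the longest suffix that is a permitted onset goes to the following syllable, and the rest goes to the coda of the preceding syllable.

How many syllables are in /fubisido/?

Vowels present: u, i, i, o; each is a nucleus, giving 4 syllables.

4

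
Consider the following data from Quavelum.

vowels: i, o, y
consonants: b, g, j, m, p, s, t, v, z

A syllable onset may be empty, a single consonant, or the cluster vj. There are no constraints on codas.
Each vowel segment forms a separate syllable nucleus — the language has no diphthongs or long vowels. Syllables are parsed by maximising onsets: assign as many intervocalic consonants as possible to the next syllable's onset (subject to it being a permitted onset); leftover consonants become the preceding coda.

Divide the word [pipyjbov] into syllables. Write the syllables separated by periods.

pi.pyj.bov

Vowels present: i, y, o; each is a nucleus, giving 3 syllables.
σ1/σ2 boundary: /p/ is a single consonant, so it becomes the next onset.
σ2/σ3 boundary: cluster /jb/ — the longest permitted-onset suffix is /b/; onset = /b/, preceding coda = /j/.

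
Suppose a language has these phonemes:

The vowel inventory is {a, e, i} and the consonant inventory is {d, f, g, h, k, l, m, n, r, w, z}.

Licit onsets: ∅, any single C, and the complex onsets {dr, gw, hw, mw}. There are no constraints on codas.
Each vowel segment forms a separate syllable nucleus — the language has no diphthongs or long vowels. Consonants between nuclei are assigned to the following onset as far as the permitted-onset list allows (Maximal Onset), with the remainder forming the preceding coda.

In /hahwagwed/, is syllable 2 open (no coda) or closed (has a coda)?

open

Vowels present: a, a, e; each is a nucleus, giving 3 syllables.
σ1/σ2 boundary: /hw/ — entire cluster is a permitted onset → onset /hw/, coda ∅.
σ2/σ3 boundary: /gw/ is a licit onset in full, so it all attaches to the next syllable.
Syllabification: ha.hwa.gwed.
Syllable 2 is /hwa/; it ends in its nucleus with no coda, so it is open.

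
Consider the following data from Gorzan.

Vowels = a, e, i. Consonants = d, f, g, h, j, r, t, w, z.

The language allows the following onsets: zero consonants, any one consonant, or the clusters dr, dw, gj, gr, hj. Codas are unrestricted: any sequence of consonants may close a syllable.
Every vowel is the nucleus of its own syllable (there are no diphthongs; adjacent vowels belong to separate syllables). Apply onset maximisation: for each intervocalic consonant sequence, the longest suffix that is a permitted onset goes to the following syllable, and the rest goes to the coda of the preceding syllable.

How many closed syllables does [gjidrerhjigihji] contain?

1

Vowels present: i, e, i, i, i; each is a nucleus, giving 5 syllables.
V1 /i/ – V2 /e/: /dr/ — entire cluster is a permitted onset → onset /dr/, coda ∅.
V2 /e/ – V3 /i/: /rhj/; trying suffixes from longest down, /hj/ is the first permitted one, so coda /r/ | onset /hj/.
V3 /i/ – V4 /i/: just /g/ — single C goes to the following onset.
V4 /i/ – V5 /i/: /hj/ — entire cluster is a permitted onset → onset /hj/, coda ∅.
Result: gji.drer.hji.gi.hji.
Classifying each syllable: /gji/ (open), /drer/ (closed), /hji/ (open), /gi/ (open), /hji/ (open).
Closed syllables: 1.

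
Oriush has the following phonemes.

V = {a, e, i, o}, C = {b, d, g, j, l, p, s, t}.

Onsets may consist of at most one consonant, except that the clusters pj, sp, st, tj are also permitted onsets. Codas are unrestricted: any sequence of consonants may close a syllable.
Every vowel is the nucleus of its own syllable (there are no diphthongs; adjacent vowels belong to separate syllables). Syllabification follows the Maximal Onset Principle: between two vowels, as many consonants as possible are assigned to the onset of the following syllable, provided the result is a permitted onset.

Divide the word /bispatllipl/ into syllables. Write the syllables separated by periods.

Nuclei (vowels): i, a, i → 3 syllables.
/i…a/ gap (V1→V2): /sp/ is a licit onset in full, so it all attaches to the next syllable.
/a…i/ gap (V2→V3): /tll/ splits as /tl/ + /l/ (/l/ is the longest suffix that is a licit onset).

bi.spatl.lipl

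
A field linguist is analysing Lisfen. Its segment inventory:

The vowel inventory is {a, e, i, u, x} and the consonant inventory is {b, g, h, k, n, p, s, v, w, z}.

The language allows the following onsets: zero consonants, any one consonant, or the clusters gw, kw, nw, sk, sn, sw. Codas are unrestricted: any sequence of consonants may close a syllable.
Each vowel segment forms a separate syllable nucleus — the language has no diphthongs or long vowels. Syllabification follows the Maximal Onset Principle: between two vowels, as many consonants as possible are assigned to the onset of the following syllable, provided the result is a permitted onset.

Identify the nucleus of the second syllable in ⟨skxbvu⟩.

Nuclei (vowels): x, u → 2 syllables.
The second nucleus (vowel 2 from the left) is /u/.

u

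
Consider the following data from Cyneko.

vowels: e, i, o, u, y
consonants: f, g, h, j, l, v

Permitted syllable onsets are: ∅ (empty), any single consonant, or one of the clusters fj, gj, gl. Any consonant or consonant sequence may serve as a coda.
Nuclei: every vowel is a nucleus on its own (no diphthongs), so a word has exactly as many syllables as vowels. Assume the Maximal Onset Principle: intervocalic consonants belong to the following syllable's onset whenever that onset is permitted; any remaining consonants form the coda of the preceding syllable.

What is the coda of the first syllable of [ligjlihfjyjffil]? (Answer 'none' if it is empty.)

gj

The vowels are i, i, y, i — 4 nuclei, so 4 syllables.
V1 /i/ – V2 /i/: /gjl/ — longest licit onset from the right is /l/, leaving /gj/ as coda.
V2 /i/ – V3 /y/: /hfj/ — longest licit onset from the right is /fj/, leaving /h/ as coda.
V3 /y/ – V4 /i/: /jff/ splits as /jf/ + /f/ (/f/ is the longest suffix that is a licit onset).
So the parse is ligj.lih.fjyjf.fil.
Syllable 1 is /ligj/: onset /l/, nucleus /i/, coda /gj/.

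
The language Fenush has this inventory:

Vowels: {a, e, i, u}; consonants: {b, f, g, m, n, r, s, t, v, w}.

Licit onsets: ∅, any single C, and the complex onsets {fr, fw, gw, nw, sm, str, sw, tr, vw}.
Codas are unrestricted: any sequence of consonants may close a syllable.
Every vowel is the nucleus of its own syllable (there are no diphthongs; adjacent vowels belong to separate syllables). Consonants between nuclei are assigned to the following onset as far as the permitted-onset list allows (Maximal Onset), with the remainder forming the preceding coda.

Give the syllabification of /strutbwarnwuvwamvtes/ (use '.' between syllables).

Vowels present: u, a, u, a, e; each is a nucleus, giving 5 syllables.
σ1/σ2 boundary: /tbw/; trying suffixes from longest down, /w/ is the first permitted one, so coda /tb/ | onset /w/.
σ2/σ3 boundary: cluster /rnw/ — the longest permitted-onset suffix is /nw/; onset = /nw/, preceding coda = /r/.
σ3/σ4 boundary: /vw/ — entire cluster is a permitted onset → onset /vw/, coda ∅.
σ4/σ5 boundary: cluster /mvt/ — the longest permitted-onset suffix is /t/; onset = /t/, preceding coda = /mv/.

strutb.war.nwu.vwamv.tes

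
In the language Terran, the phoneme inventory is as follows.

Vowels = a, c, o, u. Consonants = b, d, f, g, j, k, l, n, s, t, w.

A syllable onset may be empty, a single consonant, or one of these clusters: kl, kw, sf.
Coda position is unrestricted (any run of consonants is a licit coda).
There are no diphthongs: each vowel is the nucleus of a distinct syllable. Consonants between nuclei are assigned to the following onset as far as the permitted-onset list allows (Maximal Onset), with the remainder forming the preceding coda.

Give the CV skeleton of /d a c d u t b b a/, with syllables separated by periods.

CV.V.CVCC.CV

The vowels are a, c, u, a — 4 nuclei, so 4 syllables.
σ1/σ2 boundary: hiatus — the boundary sits between the two vowels.
σ2/σ3 boundary: just /d/ — single C goes to the following onset.
σ3/σ4 boundary: /tbb/ — longest licit onset from the right is /b/, leaving /tb/ as coda.
Syllabification: da.c.dutb.ba.
Mapping each syllable to C/V: /da/ → CV, /c/ → V, /dutb/ → CVCC, /ba/ → CV.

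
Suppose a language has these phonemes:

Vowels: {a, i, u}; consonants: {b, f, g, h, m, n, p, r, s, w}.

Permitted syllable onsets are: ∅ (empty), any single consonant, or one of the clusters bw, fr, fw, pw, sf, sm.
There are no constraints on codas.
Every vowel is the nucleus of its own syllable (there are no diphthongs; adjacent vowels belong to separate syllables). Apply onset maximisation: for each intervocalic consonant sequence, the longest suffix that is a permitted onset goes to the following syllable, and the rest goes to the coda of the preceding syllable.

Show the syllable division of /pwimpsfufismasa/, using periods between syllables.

Nuclei (vowels): i, u, i, a, a → 5 syllables.
/i…u/ gap (V1→V2): /mpsf/; trying suffixes from longest down, /sf/ is the first permitted one, so coda /mp/ | onset /sf/.
/u…i/ gap (V2→V3): /f/ → onset of the next syllable (single consonants are always licit onsets).
/i…a/ gap (V3→V4): /sm/ — entire cluster is a permitted onset → onset /sm/, coda ∅.
/a…a/ gap (V4→V5): /s/ → onset of the next syllable (single consonants are always licit onsets).

pwimp.sfu.fi.sma.sa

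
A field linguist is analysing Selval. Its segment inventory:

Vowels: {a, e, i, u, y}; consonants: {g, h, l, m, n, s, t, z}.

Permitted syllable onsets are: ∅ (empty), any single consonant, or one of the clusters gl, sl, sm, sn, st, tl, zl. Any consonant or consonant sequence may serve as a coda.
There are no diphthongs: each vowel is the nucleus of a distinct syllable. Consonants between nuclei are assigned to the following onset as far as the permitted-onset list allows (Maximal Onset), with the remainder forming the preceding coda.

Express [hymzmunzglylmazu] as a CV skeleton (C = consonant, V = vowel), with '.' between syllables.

CVCC.CVCC.CCVC.CV.CV

Nuclei (vowels): y, u, y, a, u → 5 syllables.
V1 /y/ – V2 /u/: /mzm/; trying suffixes from longest down, /m/ is the first permitted one, so coda /mz/ | onset /m/.
V2 /u/ – V3 /y/: /nzgl/; trying suffixes from longest down, /gl/ is the first permitted one, so coda /nz/ | onset /gl/.
V3 /y/ – V4 /a/: cluster /lm/ — the longest permitted-onset suffix is /m/; onset = /m/, preceding coda = /l/.
V4 /a/ – V5 /u/: just /z/ — single C goes to the following onset.
Result: hymz.munz.glyl.ma.zu.
Mapping each syllable to C/V: /hymz/ → CVCC, /munz/ → CVCC, /glyl/ → CCVC, /ma/ → CV, /zu/ → CV.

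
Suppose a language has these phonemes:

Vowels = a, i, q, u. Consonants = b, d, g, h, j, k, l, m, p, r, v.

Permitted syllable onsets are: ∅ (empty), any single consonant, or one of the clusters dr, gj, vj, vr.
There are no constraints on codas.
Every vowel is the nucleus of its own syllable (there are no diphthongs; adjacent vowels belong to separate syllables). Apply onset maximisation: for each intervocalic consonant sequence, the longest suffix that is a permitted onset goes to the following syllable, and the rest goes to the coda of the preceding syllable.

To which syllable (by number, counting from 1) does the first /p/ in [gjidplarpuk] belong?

Vowels present: i, a, u; each is a nucleus, giving 3 syllables.
/i…a/ gap (V1→V2): /dpl/; trying suffixes from longest down, /l/ is the first permitted one, so coda /dp/ | onset /l/.
/a…u/ gap (V2→V3): /rp/ splits as /r/ + /p/ (/p/ is the longest suffix that is a licit onset).
Syllabification: gjidp.lar.puk.
The first /p/ is in the coda of syllable 1 (/gjidp/).

1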